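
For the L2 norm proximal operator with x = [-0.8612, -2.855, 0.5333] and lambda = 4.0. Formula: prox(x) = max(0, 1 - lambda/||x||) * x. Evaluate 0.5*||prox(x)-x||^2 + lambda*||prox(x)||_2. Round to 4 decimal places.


Step 1: Compute ||x||.
||x|| = 3.0294
Step 2: Compute scaling factor.
scale = max(0, 1 - 4.0/3.0294) = 0.0
Step 3: prox(x) = [-0.0, -0.0, 0.0]
||prox(x)|| = 0.0
Step 4: Proximal objective.
0.5*||prox-x||^2 = 4.5885
lambda*||prox|| = 0.0
Total = 4.5885


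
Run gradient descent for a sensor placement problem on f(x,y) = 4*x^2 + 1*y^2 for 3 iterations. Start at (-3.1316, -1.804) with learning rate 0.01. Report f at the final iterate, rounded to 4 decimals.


Gradient descent on f(x,y) = 4*x^2 + 1*y^2.
Starting point: (-3.1316, -1.804), alpha = 0.01
Step 1: grad_x = 2*4*-3.1316 = -25.0528, grad_y = 2*1*-1.804 = -3.608
  x_1 = -3.1316 - 0.01*-25.0528 = -2.8811
  y_1 = -1.804 - 0.01*-3.608 = -1.7679
Step 2: grad_x = 2*4*-2.8811 = -23.0486, grad_y = 2*1*-1.7679 = -3.5358
  x_2 = -2.8811 - 0.01*-23.0486 = -2.6506
  y_2 = -1.7679 - 0.01*-3.5358 = -1.7326
Step 3: grad_x = 2*4*-2.6506 = -21.2047, grad_y = 2*1*-1.7326 = -3.4651
  x_3 = -2.6506 - 0.01*-21.2047 = -2.4385
  y_3 = -1.7326 - 0.01*-3.4651 = -1.6979
f(-2.4385, -1.6979) = 4*(-2.4385)^2 + 1*(-1.6979)^2 = 26.6688


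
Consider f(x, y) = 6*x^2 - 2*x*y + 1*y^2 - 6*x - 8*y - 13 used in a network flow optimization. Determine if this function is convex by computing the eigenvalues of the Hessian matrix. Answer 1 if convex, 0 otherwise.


The Hessian of f(x,y) = 6*x^2 - 2*x*y + 1*y^2 - 6*x - 8*y - 13 is:
H = [[12, -2], [-2, 2]]
Trace = 12 + 2 = 14
Determinant = 12*2 - (-2)^2 = 20
Discriminant = (14)^2 - 4*20 = 116.0
Eigenvalues: lambda_1 = 1.6148, lambda_2 = 12.3852
The function is convex.

1


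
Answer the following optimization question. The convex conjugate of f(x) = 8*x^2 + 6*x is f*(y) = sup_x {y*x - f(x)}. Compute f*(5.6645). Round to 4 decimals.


f*(y) = sup_x {y*x - a*x^2 - b*x} = sup_x {(y-b)*x - a*x^2}
FOC: (y - b) - 2a*x = 0 => x* = (y - b)/(2a)
x* = (5.6645 - 6)/(2*8) = -0.021
f*(5.6645) = (y-b)^2/(4a) = (5.6645 - 6)^2/(4*8)
= 0.1126/32 = 0.0035


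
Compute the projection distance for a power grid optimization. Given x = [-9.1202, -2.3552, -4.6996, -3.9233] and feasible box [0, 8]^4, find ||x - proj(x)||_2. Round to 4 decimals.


Project each component onto [0, 8].
clip(-9.1202) = 0.0, clip(-2.3552) = 0.0, clip(-4.6996) = 0.0, clip(-3.9233) = 0.0
Projection = [0.0, 0.0, 0.0, 0.0]
Squared diffs: [83.178, 5.547, 22.0862, 15.3923]
Distance = sqrt(126.2035) = 11.234


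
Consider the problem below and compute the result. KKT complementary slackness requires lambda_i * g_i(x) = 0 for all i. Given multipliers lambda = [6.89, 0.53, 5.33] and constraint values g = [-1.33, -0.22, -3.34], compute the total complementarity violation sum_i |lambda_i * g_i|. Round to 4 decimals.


KKT complementary slackness check:
lambda_1 * g_1 = 6.89 * -1.33 = -9.1637
lambda_2 * g_2 = 0.53 * -0.22 = -0.1166
lambda_3 * g_3 = 5.33 * -3.34 = -17.8022
Total violation = 9.1637 + 0.1166 + 17.8022 = 27.0825


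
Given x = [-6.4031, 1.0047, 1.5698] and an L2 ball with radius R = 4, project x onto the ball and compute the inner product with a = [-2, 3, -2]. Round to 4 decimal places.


Step 1: Compute ||x|| (intermediates to 6 decimals).
||x|| = sqrt((-6.4031)^2 + 1.0047^2 + 1.5698^2) = 6.668837
Step 2: Project.
Since ||x|| > R, scale = R/||x|| = 4/6.668837 = 0.599805, proj(x) = scale * x
proj(x) = [-3.840611, 0.602624, 0.941574]
Step 3: Dot product.
a^T * proj(x) = -2*(-3.840611) + 3*0.602624 - 2*0.941574 = 7.6059


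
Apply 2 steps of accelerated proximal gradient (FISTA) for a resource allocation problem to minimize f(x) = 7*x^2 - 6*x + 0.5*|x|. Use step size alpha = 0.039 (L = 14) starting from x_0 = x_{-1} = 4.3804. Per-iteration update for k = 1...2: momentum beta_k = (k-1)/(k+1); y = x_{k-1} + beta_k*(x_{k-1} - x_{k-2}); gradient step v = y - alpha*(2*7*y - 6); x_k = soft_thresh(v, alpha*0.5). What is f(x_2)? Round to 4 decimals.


FISTA on f(x) = 7*x^2 - 6*x + 0.5*|x|
L = 14, alpha = 0.039
Iteration 1: beta = 0.0, y = 4.3804 + 0.0*(4.3804 - 4.3804) = 4.3804
  grad(y) = 55.3256, v = y - alpha*grad = 2.2227
  prox(v) = soft_thresh(2.2227, 0.0195) = 2.2032
Iteration 2: beta = 0.3333, y = 2.2032 + 0.3333*(2.2032 - 4.3804) = 1.4775
  grad(y) = 14.6846, v = y - alpha*grad = 0.9048
  prox(v) = soft_thresh(0.9048, 0.0195) = 0.8853
f(x_2) = 7*0.8853^2 - 6*0.8853 + 0.5*|0.8853| = 0.6169


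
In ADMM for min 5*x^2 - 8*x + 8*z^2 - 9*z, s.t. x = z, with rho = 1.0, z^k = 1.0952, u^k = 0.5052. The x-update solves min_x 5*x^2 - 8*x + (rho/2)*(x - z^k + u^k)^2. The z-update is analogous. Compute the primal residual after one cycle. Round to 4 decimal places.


ADMM iteration with rho = 1.0, z^k = 1.0952, u^k = 0.5052
Step 1: x-update.
Minimize 5*x^2 - 8*x + (1.0/2)*(x - 1.0952 + 0.5052)^2
FOC: (2*5 + 1.0)*x = 8 + 1.0*(1.0952 - 0.5052)
x^{k+1} = 0.7809
Step 2: z-update.
Minimize 8*z^2 - 9*z + (1.0/2)*(0.7809 - z + 0.5052)^2
FOC: (2*8 + 1.0)*z = 9 + 1.0*(0.7809 + 0.5052)
z^{k+1} = 0.6051
Step 3: u-update.
u^{k+1} = 0.5052 + 0.7809 - 0.6051 = 0.681
Step 4: Primal residual = |0.7809 - 0.6051| = 0.1758


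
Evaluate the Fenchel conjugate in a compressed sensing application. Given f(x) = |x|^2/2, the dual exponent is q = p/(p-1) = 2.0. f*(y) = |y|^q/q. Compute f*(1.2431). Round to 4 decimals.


The conjugate exponent q satisfies 1/p + 1/q = 1.
p = 2, so q = 2/(2 - 1) = 2.0
|y|^q = 1.2431^2.0 = 1.5453
f*(1.2431) = 1.5453 / 2.0 = 0.7726


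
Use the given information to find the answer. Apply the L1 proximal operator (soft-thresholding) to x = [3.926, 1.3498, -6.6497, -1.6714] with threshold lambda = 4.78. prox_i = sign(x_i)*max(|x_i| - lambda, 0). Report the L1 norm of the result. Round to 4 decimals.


Soft-thresholding with lambda = 4.78:
prox(3.926) = sign(3.926)*max(|3.926| - 4.78, 0) = 0.0
prox(1.3498) = sign(1.3498)*max(|1.3498| - 4.78, 0) = 0.0
prox(-6.6497) = sign(-6.6497)*max(|-6.6497| - 4.78, 0) = -1.8697
prox(-1.6714) = sign(-1.6714)*max(|-1.6714| - 4.78, 0) = 0.0
prox(x) = [0.0, 0.0, -1.8697, 0.0]
||prox(x)||_1 = 0.0 + 0.0 + 1.8697 + 0.0 = 1.8697


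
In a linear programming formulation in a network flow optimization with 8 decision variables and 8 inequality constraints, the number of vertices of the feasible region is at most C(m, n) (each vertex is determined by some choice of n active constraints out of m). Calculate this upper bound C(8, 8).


Each vertex corresponds to some choice of n active constraints out of m, so the number of vertices is at most C(m, n) = m! / (n!(m-n)!).
m = 8, n = 8
Numerator: 8 * 7 * 6 * 5 * 4 * 3 * 2 * 1
Denominator: 8! = 40320
C(8, 8) = 1


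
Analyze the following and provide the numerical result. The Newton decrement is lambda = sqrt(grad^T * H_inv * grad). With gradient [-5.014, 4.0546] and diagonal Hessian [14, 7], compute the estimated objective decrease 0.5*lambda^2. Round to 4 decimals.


Step 1: H is diagonal, so H^(-1) * g = [-0.3581, 0.5792].
Step 2: g^T H^(-1) g = sum_i g_i^2 / H_ii
  = (-5.014)^2/14 + (4.0546)^2/7
  = 1.7957 + 2.3485 = 4.1443
Step 3: Objective decrease = 0.5 * g^T H^(-1) g = 2.0721


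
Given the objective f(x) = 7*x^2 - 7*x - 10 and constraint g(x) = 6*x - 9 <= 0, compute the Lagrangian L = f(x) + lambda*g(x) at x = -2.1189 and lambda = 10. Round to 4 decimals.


Step 1: Evaluate f(x).
f(-2.1189) = 7*(-2.1189)^2 - 7*(-2.1189) - 10 = 36.2605
Step 2: Evaluate g(x).
g(-2.1189) = 6*-2.1189 - 9 = -21.7134
Step 3: Compute Lagrangian.
L = 36.2605 + 10*-21.7134 = -180.8735


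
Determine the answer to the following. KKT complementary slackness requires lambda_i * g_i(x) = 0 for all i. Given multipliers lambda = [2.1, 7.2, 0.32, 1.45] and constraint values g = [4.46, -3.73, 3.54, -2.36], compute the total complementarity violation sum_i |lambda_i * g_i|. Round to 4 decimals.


KKT complementary slackness check:
lambda_1 * g_1 = 2.1 * 4.46 = 9.366
lambda_2 * g_2 = 7.2 * -3.73 = -26.856
lambda_3 * g_3 = 0.32 * 3.54 = 1.1328
lambda_4 * g_4 = 1.45 * -2.36 = -3.422
Total violation = 9.366 + 26.856 + 1.1328 + 3.422 = 40.7768


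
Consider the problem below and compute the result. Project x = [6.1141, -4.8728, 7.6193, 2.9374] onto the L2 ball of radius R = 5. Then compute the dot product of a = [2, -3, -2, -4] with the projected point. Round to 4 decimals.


Step 1: Compute ||x|| (intermediates to 6 decimals).
||x|| = sqrt(6.1141^2 + (-4.8728)^2 + 7.6193^2 + 2.9374^2) = 11.30524
Step 2: Project.
Since ||x|| > R, scale = R/||x|| = 5/11.30524 = 0.442273, proj(x) = scale * x
proj(x) = [2.704101, -2.155108, 3.369811, 1.299133]
Step 3: Dot product.
a^T * proj(x) = 2*2.704101 - 3*(-2.155108) - 2*3.369811 - 4*1.299133 = -0.0626


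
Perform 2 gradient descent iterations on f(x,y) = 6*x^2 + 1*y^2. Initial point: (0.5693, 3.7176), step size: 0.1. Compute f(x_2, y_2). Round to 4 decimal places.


Gradient descent on f(x,y) = 6*x^2 + 1*y^2.
Starting point: (0.5693, 3.7176), alpha = 0.1
Step 1: grad_x = 2*6*0.5693 = 6.8316, grad_y = 2*1*3.7176 = 7.4352
  x_1 = 0.5693 - 0.1*6.8316 = -0.1139
  y_1 = 3.7176 - 0.1*7.4352 = 2.9741
Step 2: grad_x = 2*6*-0.1139 = -1.3663, grad_y = 2*1*2.9741 = 5.9482
  x_2 = -0.1139 - 0.1*-1.3663 = 0.0228
  y_2 = 2.9741 - 0.1*5.9482 = 2.3793
f(0.0228, 2.3793) = 6*0.0228^2 + 1*2.3793^2 = 5.664


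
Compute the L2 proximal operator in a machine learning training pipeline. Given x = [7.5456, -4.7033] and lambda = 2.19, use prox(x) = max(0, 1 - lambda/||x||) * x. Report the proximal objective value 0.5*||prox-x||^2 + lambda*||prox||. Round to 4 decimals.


Step 1: Compute ||x||.
||x|| = 8.8914
Step 2: Compute scaling factor.
scale = max(0, 1 - 2.19/8.8914) = 0.7537
Step 3: prox(x) = [5.6871, -3.5449]
||prox(x)|| = 6.7014
Step 4: Proximal objective.
0.5*||prox-x||^2 = 2.3981
lambda*||prox|| = 14.6761
Total = 17.0741


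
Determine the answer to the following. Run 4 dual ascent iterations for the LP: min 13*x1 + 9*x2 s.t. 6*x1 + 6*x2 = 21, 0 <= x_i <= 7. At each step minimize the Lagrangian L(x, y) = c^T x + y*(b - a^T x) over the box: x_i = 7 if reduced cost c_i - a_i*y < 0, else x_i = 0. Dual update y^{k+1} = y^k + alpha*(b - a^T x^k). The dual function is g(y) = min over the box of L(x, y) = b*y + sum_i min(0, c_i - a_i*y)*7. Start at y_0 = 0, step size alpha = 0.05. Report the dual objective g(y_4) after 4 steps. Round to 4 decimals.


Dual ascent for LP: min 13*x1 + 9*x2, 6*x1 + 6*x2 = 21, 0 <= x_i <= 7
Step 1: y^k = 0.0, reduced costs: (13.0, 9.0)
  x^k = (0.0, 0.0), subgradient = b - a^T x = 21.0
  y^{k+1} = 0.0 + 0.05*21.0 = 1.05
Step 2: y^k = 1.05, reduced costs: (6.7, 2.7)
  x^k = (0.0, 0.0), subgradient = b - a^T x = 21.0
  y^{k+1} = 1.05 + 0.05*21.0 = 2.1
Step 3: y^k = 2.1, reduced costs: (0.4, -3.6)
  x^k = (0.0, 7.0), subgradient = b - a^T x = -21.0
  y^{k+1} = 2.1 + 0.05*-21.0 = 1.05
Step 4: y^k = 1.05, reduced costs: (6.7, 2.7)
  x^k = (0.0, 0.0), subgradient = b - a^T x = 21.0
  y^{k+1} = 1.05 + 0.05*21.0 = 2.1
Dual objective at y_4 = 2.1: reduced costs (0.4, -3.6), box minimizer x = (0.0, 7.0)
g(y_4) = b*y + (c1 - a1*y)*x1 + (c2 - a2*y)*x2 = 21*2.1 + 0.4*0.0 + (-3.6)*7.0 = 44.1 + 0.0 - 25.2 = 18.9


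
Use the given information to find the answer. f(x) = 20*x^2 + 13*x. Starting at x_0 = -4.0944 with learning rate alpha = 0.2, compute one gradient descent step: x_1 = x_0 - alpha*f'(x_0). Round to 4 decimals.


We compute the gradient at x_0 and apply the update.
f'(x) = 40*x + 13
f'(-4.0944) = 40*-4.0944 + 13 = -150.776
x_1 = -4.0944 - 0.2*-150.776 = 26.0608


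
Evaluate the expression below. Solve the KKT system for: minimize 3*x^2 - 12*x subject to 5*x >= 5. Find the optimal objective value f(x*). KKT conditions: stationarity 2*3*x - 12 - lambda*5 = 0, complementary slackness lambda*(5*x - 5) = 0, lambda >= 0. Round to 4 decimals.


Step 1: Try lambda = 0 (constraint inactive).
Stationarity: 2*3*x - 12 = 0
x* = 12/(2*3) = 2.0
Check constraint: 5*2.0 = 10.0 >= 5 -- satisfied.
Step 2: Compute optimal value.
f(x*) = 3*2.0^2 - 12*2.0 = -12.0


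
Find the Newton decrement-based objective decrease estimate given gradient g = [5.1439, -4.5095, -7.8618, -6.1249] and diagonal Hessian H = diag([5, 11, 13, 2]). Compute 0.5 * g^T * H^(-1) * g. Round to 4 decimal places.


Step 1: H is diagonal, so H^(-1) * g = [1.0288, -0.41, -0.6048, -3.0625].
Step 2: g^T H^(-1) g = sum_i g_i^2 / H_ii
  = (5.1439)^2/5 + (-4.5095)^2/11 + (-7.8618)^2/13 + (-6.1249)^2/2
  = 5.2919 + 1.8487 + 4.7545 + 18.7572 = 30.6523
Step 3: Objective decrease = 0.5 * g^T H^(-1) g = 15.3261


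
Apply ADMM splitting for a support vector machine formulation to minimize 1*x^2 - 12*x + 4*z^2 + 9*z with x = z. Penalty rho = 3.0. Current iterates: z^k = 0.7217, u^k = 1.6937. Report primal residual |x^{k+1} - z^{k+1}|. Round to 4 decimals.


ADMM iteration with rho = 3.0, z^k = 0.7217, u^k = 1.6937
Step 1: x-update.
Minimize 1*x^2 - 12*x + (3.0/2)*(x - 0.7217 + 1.6937)^2
FOC: (2*1 + 3.0)*x = 12 + 3.0*(0.7217 - 1.6937)
x^{k+1} = 1.8168
Step 2: z-update.
Minimize 4*z^2 + 9*z + (3.0/2)*(1.8168 - z + 1.6937)^2
FOC: (2*4 + 3.0)*z = -9 + 3.0*(1.8168 + 1.6937)
z^{k+1} = 0.1392
Step 3: u-update.
u^{k+1} = 1.6937 + 1.8168 - 0.1392 = 3.3713
Step 4: Primal residual = |1.8168 - 0.1392| = 1.6776


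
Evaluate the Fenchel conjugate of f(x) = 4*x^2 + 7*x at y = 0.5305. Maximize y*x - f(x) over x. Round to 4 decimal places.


f*(y) = sup_x {y*x - a*x^2 - b*x} = sup_x {(y-b)*x - a*x^2}
FOC: (y - b) - 2a*x = 0 => x* = (y - b)/(2a)
x* = (0.5305 - 7)/(2*4) = -0.8087
f*(0.5305) = (y-b)^2/(4a) = (0.5305 - 7)^2/(4*4)
= 41.8544/16 = 2.6159


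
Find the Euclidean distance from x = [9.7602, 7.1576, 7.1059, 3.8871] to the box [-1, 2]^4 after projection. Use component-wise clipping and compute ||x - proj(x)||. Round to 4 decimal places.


Project each component onto [-1, 2].
clip(9.7602) = 2.0, clip(7.1576) = 2.0, clip(7.1059) = 2.0, clip(3.8871) = 2.0
Projection = [2.0, 2.0, 2.0, 2.0]
Squared diffs: [60.2207, 26.6008, 26.0702, 3.5611]
Distance = sqrt(116.4528) = 10.7913


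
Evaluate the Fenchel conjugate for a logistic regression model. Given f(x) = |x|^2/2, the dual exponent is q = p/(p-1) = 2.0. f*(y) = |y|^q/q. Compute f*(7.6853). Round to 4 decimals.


The conjugate exponent q satisfies 1/p + 1/q = 1.
p = 2, so q = 2/(2 - 1) = 2.0
|y|^q = 7.6853^2.0 = 59.0638
f*(7.6853) = 59.0638 / 2.0 = 29.5319


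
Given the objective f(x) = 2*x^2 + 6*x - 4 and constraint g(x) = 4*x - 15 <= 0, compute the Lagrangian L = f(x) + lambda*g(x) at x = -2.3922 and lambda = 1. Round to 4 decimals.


Step 1: Evaluate f(x).
f(-2.3922) = 2*(-2.3922)^2 + 6*(-2.3922) - 4 = -6.908
Step 2: Evaluate g(x).
g(-2.3922) = 4*-2.3922 - 15 = -24.5688
Step 3: Compute Lagrangian.
L = -6.908 + 1*-24.5688 = -31.4768


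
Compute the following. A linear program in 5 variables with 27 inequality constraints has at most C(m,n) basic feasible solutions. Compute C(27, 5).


Each vertex corresponds to some choice of n active constraints out of m, so the number of vertices is at most C(m, n) = m! / (n!(m-n)!).
m = 27, n = 5
Numerator: 27 * 26 * 25 * 24 * 23
Denominator: 5! = 120
C(27, 5) = 80730


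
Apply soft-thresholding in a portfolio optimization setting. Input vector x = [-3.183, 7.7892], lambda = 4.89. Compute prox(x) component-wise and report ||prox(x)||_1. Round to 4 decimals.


Soft-thresholding with lambda = 4.89:
prox(-3.183) = sign(-3.183)*max(|-3.183| - 4.89, 0) = 0.0
prox(7.7892) = sign(7.7892)*max(|7.7892| - 4.89, 0) = 2.8992
prox(x) = [0.0, 2.8992]
||prox(x)||_1 = 0.0 + 2.8992 = 2.8992


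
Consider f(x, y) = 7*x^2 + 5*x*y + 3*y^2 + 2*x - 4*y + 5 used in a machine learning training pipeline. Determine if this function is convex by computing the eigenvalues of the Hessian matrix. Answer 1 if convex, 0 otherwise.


The Hessian of f(x,y) = 7*x^2 + 5*x*y + 3*y^2 + 2*x - 4*y + 5 is:
H = [[14, 5], [5, 6]]
Trace = 14 + 6 = 20
Determinant = 14*6 - (5)^2 = 59
Discriminant = (20)^2 - 4*59 = 164.0
Eigenvalues: lambda_1 = 3.5969, lambda_2 = 16.4031
The function is convex.

1


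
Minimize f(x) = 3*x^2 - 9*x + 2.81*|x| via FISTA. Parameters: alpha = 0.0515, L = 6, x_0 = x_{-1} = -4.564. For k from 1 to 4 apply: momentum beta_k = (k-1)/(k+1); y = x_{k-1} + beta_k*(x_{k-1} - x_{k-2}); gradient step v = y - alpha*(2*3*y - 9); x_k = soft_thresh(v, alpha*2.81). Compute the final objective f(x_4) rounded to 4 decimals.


FISTA on f(x) = 3*x^2 - 9*x + 2.81*|x|
L = 6, alpha = 0.0515
Iteration 1: beta = 0.0, y = -4.564 + 0.0*(-4.564 + 4.564) = -4.564
  grad(y) = -36.384, v = y - alpha*grad = -2.6902
  prox(v) = soft_thresh(-2.6902, 0.1447) = -2.5455
Iteration 2: beta = 0.3333, y = -2.5455 + 0.3333*(-2.5455 + 4.564) = -1.8727
  grad(y) = -20.2361, v = y - alpha*grad = -0.8305
  prox(v) = soft_thresh(-0.8305, 0.1447) = -0.6858
Iteration 3: beta = 0.5, y = -0.6858 + 0.5*(-0.6858 + 2.5455) = 0.244
  grad(y) = -7.5357, v = y - alpha*grad = 0.6321
  prox(v) = soft_thresh(0.6321, 0.1447) = 0.4874
Iteration 4: beta = 0.6, y = 0.4874 + 0.6*(0.4874 + 0.6858) = 1.1914
  grad(y) = -1.8519, v = y - alpha*grad = 1.2867
  prox(v) = soft_thresh(1.2867, 0.1447) = 1.142
f(x_4) = 3*1.142^2 - 9*1.142 + 2.81*|1.142| = -3.1565


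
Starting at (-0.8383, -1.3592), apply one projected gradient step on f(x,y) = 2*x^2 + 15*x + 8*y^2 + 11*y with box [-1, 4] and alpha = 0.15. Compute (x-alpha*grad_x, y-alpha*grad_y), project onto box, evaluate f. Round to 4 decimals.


Step 1: Compute gradient at (-0.8383, -1.3592).
grad_x = 2*2*-0.8383 + 15 = 11.6468
grad_y = 2*8*-1.3592 + 11 = -10.7472
Step 2: Gradient step.
x_raw = -0.8383 - 0.15*11.6468 = -2.5853
y_raw = -1.3592 - 0.15*-10.7472 = 0.2529
Step 3: Project onto [-1, 4].
x_proj = clip(-2.5853) = -1.0
y_proj = clip(0.2529) = 0.2529
Step 4: Evaluate f.
f(-1.0, 0.2529) = -9.7067


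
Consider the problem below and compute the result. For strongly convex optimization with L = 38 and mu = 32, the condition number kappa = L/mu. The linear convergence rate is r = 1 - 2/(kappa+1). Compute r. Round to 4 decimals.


Step 1: Compute the condition number.
kappa = L/mu = 38/32 = 1.1875
Step 2: Compute the convergence rate.
r = 1 - 2/(kappa + 1) = 1 - 2*mu/(L + mu) = (L - mu)/(L + mu) = 6/70 = 0.0857


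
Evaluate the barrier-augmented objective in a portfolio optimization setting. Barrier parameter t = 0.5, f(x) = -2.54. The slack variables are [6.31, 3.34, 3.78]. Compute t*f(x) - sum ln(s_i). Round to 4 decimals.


Step 1: Compute log-barrier.
ln values: [1.8421, 1.206, 1.3297]
phi = -(1.8421 + 1.206 + 1.3297) = -4.3778
Step 2: Compute augmented objective.
t*f(x) = 0.5*-2.54 = -1.27
Total = -1.27 - 4.3778 = -5.6478


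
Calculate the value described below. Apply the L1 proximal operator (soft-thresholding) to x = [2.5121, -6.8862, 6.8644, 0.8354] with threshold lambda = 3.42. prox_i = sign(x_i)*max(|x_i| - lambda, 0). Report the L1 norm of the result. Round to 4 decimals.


Soft-thresholding with lambda = 3.42:
prox(2.5121) = sign(2.5121)*max(|2.5121| - 3.42, 0) = 0.0
prox(-6.8862) = sign(-6.8862)*max(|-6.8862| - 3.42, 0) = -3.4662
prox(6.8644) = sign(6.8644)*max(|6.8644| - 3.42, 0) = 3.4444
prox(0.8354) = sign(0.8354)*max(|0.8354| - 3.42, 0) = 0.0
prox(x) = [0.0, -3.4662, 3.4444, 0.0]
||prox(x)||_1 = 0.0 + 3.4662 + 3.4444 + 0.0 = 6.9106


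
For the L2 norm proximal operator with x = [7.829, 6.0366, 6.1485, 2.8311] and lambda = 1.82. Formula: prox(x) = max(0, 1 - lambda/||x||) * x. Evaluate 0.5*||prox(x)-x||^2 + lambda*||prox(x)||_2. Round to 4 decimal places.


Step 1: Compute ||x||.
||x|| = 11.9814
Step 2: Compute scaling factor.
scale = max(0, 1 - 1.82/11.9814) = 0.8481
Step 3: prox(x) = [6.6398, 5.1196, 5.2145, 2.401]
||prox(x)|| = 10.1614
Step 4: Proximal objective.
0.5*||prox-x||^2 = 1.6562
lambda*||prox|| = 18.4937
Total = 20.1499


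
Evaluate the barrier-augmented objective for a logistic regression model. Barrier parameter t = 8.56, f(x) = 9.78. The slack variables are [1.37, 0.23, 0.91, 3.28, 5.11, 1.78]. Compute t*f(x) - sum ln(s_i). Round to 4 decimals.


Step 1: Compute log-barrier.
ln values: [0.3148, -1.4697, -0.0943, 1.1878, 1.6312, 0.5766]
phi = -(0.3148 - 1.4697 - 0.0943 + 1.1878 + 1.6312 + 0.5766) = -2.1465
Step 2: Compute augmented objective.
t*f(x) = 8.56*9.78 = 83.7168
Total = 83.7168 - 2.1465 = 81.5703


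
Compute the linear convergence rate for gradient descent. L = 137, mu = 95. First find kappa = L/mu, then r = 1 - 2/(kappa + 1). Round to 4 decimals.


Step 1: Compute the condition number.
kappa = L/mu = 137/95 = 1.4421
Step 2: Compute the convergence rate.
r = 1 - 2/(kappa + 1) = 1 - 2*mu/(L + mu) = (L - mu)/(L + mu) = 42/232 = 0.181


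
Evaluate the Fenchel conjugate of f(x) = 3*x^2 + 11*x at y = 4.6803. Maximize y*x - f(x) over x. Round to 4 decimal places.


f*(y) = sup_x {y*x - a*x^2 - b*x} = sup_x {(y-b)*x - a*x^2}
FOC: (y - b) - 2a*x = 0 => x* = (y - b)/(2a)
x* = (4.6803 - 11)/(2*3) = -1.0533
f*(4.6803) = (y-b)^2/(4a) = (4.6803 - 11)^2/(4*3)
= 39.9386/12 = 3.3282


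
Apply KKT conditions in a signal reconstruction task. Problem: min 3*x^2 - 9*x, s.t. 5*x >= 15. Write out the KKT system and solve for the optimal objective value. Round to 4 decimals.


Step 1: Try lambda = 0 (constraint inactive).
x_unc = 9/(2*3) = 1.5
Check: 5*1.5 = 7.5 < 15 -- violated!
Step 2: Constraint must be active: 5*x = 15
x* = 15/5 = 3.0
lambda = (2*3*3.0 - 9)/5 = 1.8
Step 3: Compute optimal value.
f(x*) = 3*3.0^2 - 9*3.0 = 0.0


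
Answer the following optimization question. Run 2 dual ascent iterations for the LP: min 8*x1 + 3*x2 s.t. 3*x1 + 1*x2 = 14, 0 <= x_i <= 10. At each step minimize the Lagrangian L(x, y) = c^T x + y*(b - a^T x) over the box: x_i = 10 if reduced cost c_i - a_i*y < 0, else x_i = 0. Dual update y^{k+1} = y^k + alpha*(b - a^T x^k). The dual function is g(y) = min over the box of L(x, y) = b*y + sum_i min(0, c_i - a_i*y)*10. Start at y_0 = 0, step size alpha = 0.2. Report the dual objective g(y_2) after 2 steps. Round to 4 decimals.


Dual ascent for LP: min 8*x1 + 3*x2, 3*x1 + 1*x2 = 14, 0 <= x_i <= 10
Step 1: y^k = 0.0, reduced costs: (8.0, 3.0)
  x^k = (0.0, 0.0), subgradient = b - a^T x = 14.0
  y^{k+1} = 0.0 + 0.2*14.0 = 2.8
Step 2: y^k = 2.8, reduced costs: (-0.4, 0.2)
  x^k = (10.0, 0.0), subgradient = b - a^T x = -16.0
  y^{k+1} = 2.8 + 0.2*-16.0 = -0.4
Dual objective at y_2 = -0.4: reduced costs (9.2, 3.4), box minimizer x = (0.0, 0.0)
g(y_2) = b*y + (c1 - a1*y)*x1 + (c2 - a2*y)*x2 = 14*(-0.4) + 9.2*0.0 + 3.4*0.0 = -5.6 + 0.0 + 0.0 = -5.6


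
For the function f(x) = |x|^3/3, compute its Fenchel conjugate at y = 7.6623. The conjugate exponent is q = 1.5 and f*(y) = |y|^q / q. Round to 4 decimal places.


The conjugate exponent q satisfies 1/p + 1/q = 1.
p = 3, so q = 3/(3 - 1) = 1.5
|y|^q = 7.6623^1.5 = 21.2099
f*(7.6623) = 21.2099 / 1.5 = 14.1399


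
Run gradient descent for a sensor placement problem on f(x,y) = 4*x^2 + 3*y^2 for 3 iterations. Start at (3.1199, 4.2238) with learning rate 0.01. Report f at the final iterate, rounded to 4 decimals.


Gradient descent on f(x,y) = 4*x^2 + 3*y^2.
Starting point: (3.1199, 4.2238), alpha = 0.01
Step 1: grad_x = 2*4*3.1199 = 24.9592, grad_y = 2*3*4.2238 = 25.3428
  x_1 = 3.1199 - 0.01*24.9592 = 2.8703
  y_1 = 4.2238 - 0.01*25.3428 = 3.9704
Step 2: grad_x = 2*4*2.8703 = 22.9625, grad_y = 2*3*3.9704 = 23.8222
  x_2 = 2.8703 - 0.01*22.9625 = 2.6407
  y_2 = 3.9704 - 0.01*23.8222 = 3.7321
Step 3: grad_x = 2*4*2.6407 = 21.1255, grad_y = 2*3*3.7321 = 22.3929
  x_3 = 2.6407 - 0.01*21.1255 = 2.4294
  y_3 = 3.7321 - 0.01*22.3929 = 3.5082
f(2.4294, 3.5082) = 4*2.4294^2 + 3*3.5082^2 = 60.5313


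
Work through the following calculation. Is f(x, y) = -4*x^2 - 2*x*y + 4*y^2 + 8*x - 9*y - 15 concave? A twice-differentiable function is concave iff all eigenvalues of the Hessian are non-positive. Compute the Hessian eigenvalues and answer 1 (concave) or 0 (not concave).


The Hessian of f(x,y) = -4*x^2 - 2*x*y + 4*y^2 + 8*x - 9*y - 15 is:
H = [[-8, -2], [-2, 8]]
Trace = -8 + 8 = 0
Determinant = -8*8 - (-2)^2 = -68
Discriminant = (0)^2 - 4*-68 = 272.0
Eigenvalues: lambda_1 = -8.2462, lambda_2 = 8.2462
The function is not concave.

0


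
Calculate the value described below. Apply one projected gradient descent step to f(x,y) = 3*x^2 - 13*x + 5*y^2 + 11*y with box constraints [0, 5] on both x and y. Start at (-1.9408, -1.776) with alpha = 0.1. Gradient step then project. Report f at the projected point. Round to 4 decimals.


Step 1: Compute gradient at (-1.9408, -1.776).
grad_x = 2*3*-1.9408 - 13 = -24.6448
grad_y = 2*5*-1.776 + 11 = -6.76
Step 2: Gradient step.
x_raw = -1.9408 - 0.1*-24.6448 = 0.5237
y_raw = -1.776 - 0.1*-6.76 = -1.1
Step 3: Project onto [0, 5].
x_proj = clip(0.5237) = 0.5237
y_proj = clip(-1.1) = 0.0
Step 4: Evaluate f.
f(0.5237, 0.0) = -5.9851


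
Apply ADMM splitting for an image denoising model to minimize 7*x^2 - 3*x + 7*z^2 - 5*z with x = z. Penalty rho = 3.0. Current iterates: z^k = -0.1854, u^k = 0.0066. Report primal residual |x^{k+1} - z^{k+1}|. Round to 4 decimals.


ADMM iteration with rho = 3.0, z^k = -0.1854, u^k = 0.0066
Step 1: x-update.
Minimize 7*x^2 - 3*x + (3.0/2)*(x + 0.1854 + 0.0066)^2
FOC: (2*7 + 3.0)*x = 3 + 3.0*(-0.1854 - 0.0066)
x^{k+1} = 0.1426
Step 2: z-update.
Minimize 7*z^2 - 5*z + (3.0/2)*(0.1426 - z + 0.0066)^2
FOC: (2*7 + 3.0)*z = 5 + 3.0*(0.1426 + 0.0066)
z^{k+1} = 0.3204
Step 3: u-update.
u^{k+1} = 0.0066 + 0.1426 - 0.3204 = -0.1713
Step 4: Primal residual = |0.1426 - 0.3204| = 0.1779


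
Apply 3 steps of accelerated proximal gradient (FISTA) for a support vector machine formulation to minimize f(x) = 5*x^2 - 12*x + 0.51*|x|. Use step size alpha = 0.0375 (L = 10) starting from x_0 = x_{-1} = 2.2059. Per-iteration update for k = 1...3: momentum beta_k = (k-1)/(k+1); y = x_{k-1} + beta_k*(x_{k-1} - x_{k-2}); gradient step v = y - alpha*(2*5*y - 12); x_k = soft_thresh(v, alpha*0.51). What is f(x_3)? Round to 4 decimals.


FISTA on f(x) = 5*x^2 - 12*x + 0.51*|x|
L = 10, alpha = 0.0375
Iteration 1: beta = 0.0, y = 2.2059 + 0.0*(2.2059 - 2.2059) = 2.2059
  grad(y) = 10.059, v = y - alpha*grad = 1.8287
  prox(v) = soft_thresh(1.8287, 0.0191) = 1.8096
Iteration 2: beta = 0.3333, y = 1.8096 + 0.3333*(1.8096 - 2.2059) = 1.6775
  grad(y) = 4.7745, v = y - alpha*grad = 1.4984
  prox(v) = soft_thresh(1.4984, 0.0191) = 1.4793
Iteration 3: beta = 0.5, y = 1.4793 + 0.5*(1.4793 - 1.8096) = 1.3141
  grad(y) = 1.1414, v = y - alpha*grad = 1.2713
  prox(v) = soft_thresh(1.2713, 0.0191) = 1.2522
f(x_3) = 5*1.2522^2 - 12*1.2522 + 0.51*|1.2522| = -6.5477


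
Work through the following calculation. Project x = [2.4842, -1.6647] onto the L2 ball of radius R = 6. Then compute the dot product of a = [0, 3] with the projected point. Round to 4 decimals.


Step 1: Compute ||x|| (intermediates to 6 decimals).
||x|| = sqrt(2.4842^2 + (-1.6647)^2) = 2.990397
Step 2: Project.
Since ||x|| <= R, proj = x (no scaling needed).
proj(x) = [2.4842, -1.6647]
Step 3: Dot product.
a^T * proj(x) = 0*2.4842 + 3*(-1.6647) = -4.9941


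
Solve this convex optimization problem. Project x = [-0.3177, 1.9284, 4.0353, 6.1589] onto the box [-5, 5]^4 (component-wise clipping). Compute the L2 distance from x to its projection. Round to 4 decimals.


Project each component onto [-5, 5].
clip(-0.3177) = -0.3177, clip(1.9284) = 1.9284, clip(4.0353) = 4.0353, clip(6.1589) = 5.0
Projection = [-0.3177, 1.9284, 4.0353, 5.0]
Squared diffs: [0.0, 0.0, 0.0, 1.343]
Distance = sqrt(1.343) = 1.1589


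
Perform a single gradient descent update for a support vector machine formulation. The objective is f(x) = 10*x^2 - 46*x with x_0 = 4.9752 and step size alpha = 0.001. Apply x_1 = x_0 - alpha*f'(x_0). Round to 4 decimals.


We compute the gradient at x_0 and apply the update.
f'(x) = 20*x - 46
f'(4.9752) = 20*4.9752 - 46 = 53.504
x_1 = 4.9752 - 0.001*53.504 = 4.9217


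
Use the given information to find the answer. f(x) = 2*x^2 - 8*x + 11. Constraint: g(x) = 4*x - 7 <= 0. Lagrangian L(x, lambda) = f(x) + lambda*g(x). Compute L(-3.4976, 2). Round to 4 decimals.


Step 1: Evaluate f(x).
f(-3.4976) = 2*(-3.4976)^2 - 8*(-3.4976) + 11 = 63.4472
Step 2: Evaluate g(x).
g(-3.4976) = 4*-3.4976 - 7 = -20.9904
Step 3: Compute Lagrangian.
L = 63.4472 + 2*-20.9904 = 21.4664


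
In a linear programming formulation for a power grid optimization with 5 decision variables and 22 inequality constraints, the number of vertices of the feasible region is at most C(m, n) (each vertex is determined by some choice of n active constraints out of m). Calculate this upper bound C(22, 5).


Each vertex corresponds to some choice of n active constraints out of m, so the number of vertices is at most C(m, n) = m! / (n!(m-n)!).
m = 22, n = 5
Numerator: 22 * 21 * 20 * 19 * 18
Denominator: 5! = 120
C(22, 5) = 26334


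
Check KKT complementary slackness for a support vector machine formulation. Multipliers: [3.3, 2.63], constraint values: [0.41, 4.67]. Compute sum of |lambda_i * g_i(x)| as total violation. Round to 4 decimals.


KKT complementary slackness check:
lambda_1 * g_1 = 3.3 * 0.41 = 1.353
lambda_2 * g_2 = 2.63 * 4.67 = 12.2821
Total violation = 1.353 + 12.2821 = 13.6351


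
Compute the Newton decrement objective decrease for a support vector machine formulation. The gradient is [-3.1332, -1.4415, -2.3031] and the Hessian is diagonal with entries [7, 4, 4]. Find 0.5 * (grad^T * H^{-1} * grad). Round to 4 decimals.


Step 1: H is diagonal, so H^(-1) * g = [-0.4476, -0.3604, -0.5758].
Step 2: g^T H^(-1) g = sum_i g_i^2 / H_ii
  = (-3.1332)^2/7 + (-1.4415)^2/4 + (-2.3031)^2/4
  = 1.4024 + 0.5195 + 1.3261 = 3.248
Step 3: Objective decrease = 0.5 * g^T H^(-1) g = 1.624


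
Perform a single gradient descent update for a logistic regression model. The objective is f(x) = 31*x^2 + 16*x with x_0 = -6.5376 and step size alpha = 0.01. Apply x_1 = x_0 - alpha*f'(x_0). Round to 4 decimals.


We compute the gradient at x_0 and apply the update.
f'(x) = 62*x + 16
f'(-6.5376) = 62*-6.5376 + 16 = -389.3312
x_1 = -6.5376 - 0.01*-389.3312 = -2.6443


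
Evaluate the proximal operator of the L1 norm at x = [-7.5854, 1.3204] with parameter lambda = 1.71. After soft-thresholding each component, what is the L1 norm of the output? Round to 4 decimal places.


Soft-thresholding with lambda = 1.71:
prox(-7.5854) = sign(-7.5854)*max(|-7.5854| - 1.71, 0) = -5.8754
prox(1.3204) = sign(1.3204)*max(|1.3204| - 1.71, 0) = 0.0
prox(x) = [-5.8754, 0.0]
||prox(x)||_1 = 5.8754 + 0.0 = 5.8754


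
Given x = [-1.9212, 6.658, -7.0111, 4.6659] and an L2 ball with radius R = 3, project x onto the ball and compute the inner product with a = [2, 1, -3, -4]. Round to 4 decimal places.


Step 1: Compute ||x|| (intermediates to 6 decimals).
||x|| = sqrt((-1.9212)^2 + 6.658^2 + (-7.0111)^2 + 4.6659^2) = 10.906242
Step 2: Project.
Since ||x|| > R, scale = R/||x|| = 3/10.906242 = 0.275072, proj(x) = scale * x
proj(x) = [-0.528468, 1.831429, -1.928557, 1.283458]
Step 3: Dot product.
a^T * proj(x) = 2*(-0.528468) + 1*1.831429 - 3*(-1.928557) - 4*1.283458 = 1.4263


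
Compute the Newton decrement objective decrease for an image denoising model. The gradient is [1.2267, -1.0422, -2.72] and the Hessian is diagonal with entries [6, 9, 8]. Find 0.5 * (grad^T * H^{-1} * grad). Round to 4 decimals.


Step 1: H is diagonal, so H^(-1) * g = [0.2045, -0.1158, -0.34].
Step 2: g^T H^(-1) g = sum_i g_i^2 / H_ii
  = (1.2267)^2/6 + (-1.0422)^2/9 + (-2.72)^2/8
  = 0.2508 + 0.1207 + 0.9248 = 1.2963
Step 3: Objective decrease = 0.5 * g^T H^(-1) g = 0.6481


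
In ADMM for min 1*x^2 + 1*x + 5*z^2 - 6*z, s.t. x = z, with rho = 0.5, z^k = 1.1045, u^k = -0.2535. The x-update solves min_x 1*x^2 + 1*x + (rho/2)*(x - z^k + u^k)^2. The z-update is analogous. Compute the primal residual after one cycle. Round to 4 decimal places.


ADMM iteration with rho = 0.5, z^k = 1.1045, u^k = -0.2535
Step 1: x-update.
Minimize 1*x^2 + 1*x + (0.5/2)*(x - 1.1045 - 0.2535)^2
FOC: (2*1 + 0.5)*x = -1 + 0.5*(1.1045 + 0.2535)
x^{k+1} = -0.1284
Step 2: z-update.
Minimize 5*z^2 - 6*z + (0.5/2)*(-0.1284 - z - 0.2535)^2
FOC: (2*5 + 0.5)*z = 6 + 0.5*(-0.1284 - 0.2535)
z^{k+1} = 0.5532
Step 3: u-update.
u^{k+1} = -0.2535 - 0.1284 - 0.5532 = -0.9351
Step 4: Primal residual = |-0.1284 - 0.5532| = 0.6816


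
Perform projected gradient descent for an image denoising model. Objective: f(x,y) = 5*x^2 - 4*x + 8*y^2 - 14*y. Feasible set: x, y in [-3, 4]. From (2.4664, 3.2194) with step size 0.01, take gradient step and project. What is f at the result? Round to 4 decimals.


Step 1: Compute gradient at (2.4664, 3.2194).
grad_x = 2*5*2.4664 - 4 = 20.664
grad_y = 2*8*3.2194 - 14 = 37.5104
Step 2: Gradient step.
x_raw = 2.4664 - 0.01*20.664 = 2.2598
y_raw = 3.2194 - 0.01*37.5104 = 2.8443
Step 3: Project onto [-3, 4].
x_proj = clip(2.2598) = 2.2598
y_proj = clip(2.8443) = 2.8443
Step 4: Evaluate f.
f(2.2598, 2.8443) = 41.3936


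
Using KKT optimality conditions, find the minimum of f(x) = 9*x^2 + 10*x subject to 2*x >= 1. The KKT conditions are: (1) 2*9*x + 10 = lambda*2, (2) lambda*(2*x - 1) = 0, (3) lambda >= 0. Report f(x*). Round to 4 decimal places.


Step 1: Try lambda = 0 (constraint inactive).
x_unc = -10/(2*9) = -0.5556
Check: 2*-0.5556 = -1.1112 < 1 -- violated!
Step 2: Constraint must be active: 2*x = 1
x* = 1/2 = 0.5
lambda = (2*9*0.5 + 10)/2 = 9.5
Step 3: Compute optimal value.
f(x*) = 9*0.5^2 + 10*0.5 = 7.25


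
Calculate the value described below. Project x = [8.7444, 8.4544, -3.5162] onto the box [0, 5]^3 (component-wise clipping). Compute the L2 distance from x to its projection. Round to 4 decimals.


Project each component onto [0, 5].
clip(8.7444) = 5.0, clip(8.4544) = 5.0, clip(-3.5162) = 0.0
Projection = [5.0, 5.0, 0.0]
Squared diffs: [14.0205, 11.9329, 12.3637]
Distance = sqrt(38.3171) = 6.1901


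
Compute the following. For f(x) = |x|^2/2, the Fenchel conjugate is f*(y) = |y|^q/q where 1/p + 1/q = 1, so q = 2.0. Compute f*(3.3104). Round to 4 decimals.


The conjugate exponent q satisfies 1/p + 1/q = 1.
p = 2, so q = 2/(2 - 1) = 2.0
|y|^q = 3.3104^2.0 = 10.9587
f*(3.3104) = 10.9587 / 2.0 = 5.4794


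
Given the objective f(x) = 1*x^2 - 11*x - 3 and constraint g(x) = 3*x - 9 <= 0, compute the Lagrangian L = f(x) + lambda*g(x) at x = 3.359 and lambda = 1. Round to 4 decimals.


Step 1: Evaluate f(x).
f(3.359) = 1*3.359^2 - 11*3.359 - 3 = -28.6661
Step 2: Evaluate g(x).
g(3.359) = 3*3.359 - 9 = 1.077
Step 3: Compute Lagrangian.
L = -28.6661 + 1*1.077 = -27.5891


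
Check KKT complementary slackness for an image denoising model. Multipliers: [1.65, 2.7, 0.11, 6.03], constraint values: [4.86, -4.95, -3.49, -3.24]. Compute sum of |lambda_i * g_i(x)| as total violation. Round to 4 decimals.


KKT complementary slackness check:
lambda_1 * g_1 = 1.65 * 4.86 = 8.019
lambda_2 * g_2 = 2.7 * -4.95 = -13.365
lambda_3 * g_3 = 0.11 * -3.49 = -0.3839
lambda_4 * g_4 = 6.03 * -3.24 = -19.5372
Total violation = 8.019 + 13.365 + 0.3839 + 19.5372 = 41.3051


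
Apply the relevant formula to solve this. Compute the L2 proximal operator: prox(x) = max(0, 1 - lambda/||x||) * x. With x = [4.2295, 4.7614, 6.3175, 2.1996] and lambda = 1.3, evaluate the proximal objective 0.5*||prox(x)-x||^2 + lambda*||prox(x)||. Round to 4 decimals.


Step 1: Compute ||x||.
||x|| = 9.2363
Step 2: Compute scaling factor.
scale = max(0, 1 - 1.3/9.2363) = 0.8593
Step 3: prox(x) = [3.6342, 4.0912, 5.4283, 1.89]
||prox(x)|| = 7.9363
Step 4: Proximal objective.
0.5*||prox-x||^2 = 0.845
lambda*||prox|| = 10.3172
Total = 11.1621


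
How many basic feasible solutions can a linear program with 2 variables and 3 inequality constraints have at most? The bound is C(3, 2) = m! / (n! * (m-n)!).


Each vertex corresponds to some choice of n active constraints out of m, so the number of vertices is at most C(m, n) = m! / (n!(m-n)!).
m = 3, n = 2
Numerator: 3 * 2
Denominator: 2! = 2
C(3, 2) = 3


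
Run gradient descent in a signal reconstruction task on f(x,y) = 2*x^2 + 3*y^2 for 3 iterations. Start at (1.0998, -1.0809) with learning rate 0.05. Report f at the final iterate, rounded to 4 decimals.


Gradient descent on f(x,y) = 2*x^2 + 3*y^2.
Starting point: (1.0998, -1.0809), alpha = 0.05
Step 1: grad_x = 2*2*1.0998 = 4.3992, grad_y = 2*3*-1.0809 = -6.4854
  x_1 = 1.0998 - 0.05*4.3992 = 0.8798
  y_1 = -1.0809 - 0.05*-6.4854 = -0.7566
Step 2: grad_x = 2*2*0.8798 = 3.5194, grad_y = 2*3*-0.7566 = -4.5398
  x_2 = 0.8798 - 0.05*3.5194 = 0.7039
  y_2 = -0.7566 - 0.05*-4.5398 = -0.5296
Step 3: grad_x = 2*2*0.7039 = 2.8155, grad_y = 2*3*-0.5296 = -3.1778
  x_3 = 0.7039 - 0.05*2.8155 = 0.5631
  y_3 = -0.5296 - 0.05*-3.1778 = -0.3707
f(0.5631, -0.3707) = 2*0.5631^2 + 3*(-0.3707)^2 = 1.0465


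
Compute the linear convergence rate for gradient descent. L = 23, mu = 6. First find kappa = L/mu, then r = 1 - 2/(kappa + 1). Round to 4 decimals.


Step 1: Compute the condition number.
kappa = L/mu = 23/6 = 3.8333
Step 2: Compute the convergence rate.
r = 1 - 2/(kappa + 1) = 1 - 2*mu/(L + mu) = (L - mu)/(L + mu) = 17/29 = 0.5862


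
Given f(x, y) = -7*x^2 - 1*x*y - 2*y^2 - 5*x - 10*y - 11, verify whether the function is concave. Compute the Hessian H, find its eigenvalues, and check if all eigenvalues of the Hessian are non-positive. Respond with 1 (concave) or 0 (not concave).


The Hessian of f(x,y) = -7*x^2 - 1*x*y - 2*y^2 - 5*x - 10*y - 11 is:
H = [[-14, -1], [-1, -4]]
Trace = -14 - 4 = -18
Determinant = -14*-4 - (-1)^2 = 55
Discriminant = (-18)^2 - 4*55 = 104.0
Eigenvalues: lambda_1 = -14.099, lambda_2 = -3.901
The function is concave.

1


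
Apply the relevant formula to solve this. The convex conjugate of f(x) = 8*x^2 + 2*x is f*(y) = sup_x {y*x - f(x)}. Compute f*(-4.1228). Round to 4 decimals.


f*(y) = sup_x {y*x - a*x^2 - b*x} = sup_x {(y-b)*x - a*x^2}
FOC: (y - b) - 2a*x = 0 => x* = (y - b)/(2a)
x* = (-4.1228 - 2)/(2*8) = -0.3827
f*(-4.1228) = (y-b)^2/(4a) = (-4.1228 - 2)^2/(4*8)
= 37.4887/32 = 1.1715


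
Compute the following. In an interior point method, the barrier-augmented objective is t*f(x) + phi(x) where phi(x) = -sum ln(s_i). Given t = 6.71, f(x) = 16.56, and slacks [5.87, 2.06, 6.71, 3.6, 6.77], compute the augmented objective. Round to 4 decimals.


Step 1: Compute log-barrier.
ln values: [1.7699, 0.7227, 1.9036, 1.2809, 1.9125]
phi = -(1.7699 + 0.7227 + 1.9036 + 1.2809 + 1.9125) = -7.5896
Step 2: Compute augmented objective.
t*f(x) = 6.71*16.56 = 111.1176
Total = 111.1176 - 7.5896 = 103.528


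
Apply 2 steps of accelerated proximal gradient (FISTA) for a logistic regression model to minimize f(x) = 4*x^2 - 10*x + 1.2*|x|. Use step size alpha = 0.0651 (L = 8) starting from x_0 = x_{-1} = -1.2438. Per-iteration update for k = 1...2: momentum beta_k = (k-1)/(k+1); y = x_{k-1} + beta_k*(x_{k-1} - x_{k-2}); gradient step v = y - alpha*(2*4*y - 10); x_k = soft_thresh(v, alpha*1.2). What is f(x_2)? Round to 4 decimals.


FISTA on f(x) = 4*x^2 - 10*x + 1.2*|x|
L = 8, alpha = 0.0651
Iteration 1: beta = 0.0, y = -1.2438 + 0.0*(-1.2438 + 1.2438) = -1.2438
  grad(y) = -19.9504, v = y - alpha*grad = 0.055
  prox(v) = soft_thresh(0.055, 0.0781) = 0.0
Iteration 2: beta = 0.3333, y = 0.0 + 0.3333*(0.0 + 1.2438) = 0.4146
  grad(y) = -6.6832, v = y - alpha*grad = 0.8497
  prox(v) = soft_thresh(0.8497, 0.0781) = 0.7716
f(x_2) = 4*0.7716^2 - 10*0.7716 + 1.2*|0.7716| = -4.4085


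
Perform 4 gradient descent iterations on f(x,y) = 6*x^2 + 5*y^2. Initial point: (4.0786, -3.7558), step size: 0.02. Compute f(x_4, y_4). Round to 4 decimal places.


Gradient descent on f(x,y) = 6*x^2 + 5*y^2.
Starting point: (4.0786, -3.7558), alpha = 0.02
Step 1: grad_x = 2*6*4.0786 = 48.9432, grad_y = 2*5*-3.7558 = -37.558
  x_1 = 4.0786 - 0.02*48.9432 = 3.0997
  y_1 = -3.7558 - 0.02*-37.558 = -3.0046
Step 2: grad_x = 2*6*3.0997 = 37.1968, grad_y = 2*5*-3.0046 = -30.0464
  x_2 = 3.0997 - 0.02*37.1968 = 2.3558
  y_2 = -3.0046 - 0.02*-30.0464 = -2.4037
Step 3: grad_x = 2*6*2.3558 = 28.2696, grad_y = 2*5*-2.4037 = -24.0371
  x_3 = 2.3558 - 0.02*28.2696 = 1.7904
  y_3 = -2.4037 - 0.02*-24.0371 = -1.923
Step 4: grad_x = 2*6*1.7904 = 21.4849, grad_y = 2*5*-1.923 = -19.2297
  x_4 = 1.7904 - 0.02*21.4849 = 1.3607
  y_4 = -1.923 - 0.02*-19.2297 = -1.5384
f(1.3607, -1.5384) = 6*1.3607^2 + 5*(-1.5384)^2 = 22.9422
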